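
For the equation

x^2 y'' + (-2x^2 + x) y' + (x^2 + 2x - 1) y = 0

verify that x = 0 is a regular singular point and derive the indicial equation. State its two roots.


Divide by x^2 to reach normal form y'' + P_1(x) y' + P_2(x) y = 0 with P_1(x) = -2 + 1/x and P_2(x) = 1 + 2/x - 1/x^2.
x = 0 is a singular point because the y'-coefficient -2 + 1/x has a pole at x = 0 and the y-coefficient 1 + 2/x - 1/x^2 has a pole at x = 0.
It is a regular singular point because x P_1(x) = p(x) = 1 - 2x and x^2 P_2(x) = q(x) = x^2 + 2x - 1 are polynomials, hence analytic at x = 0.
p(0) = 1,  q(0) = -1.
Indicial equation: r(r-1) + p(0) r + q(0) = 0, i.e. r^2 + (p(0) - 1) r + q(0) = 0, i.e. r^2 - 1 = 0.
Discriminant: (0)^2 - 4(-1) = 4, so r = (0 ± 2)/2.
Solving: r_1 = 1, r_2 = -1.

indicial: r^2 - 1 = 0; roots r_1 = 1, r_2 = -1


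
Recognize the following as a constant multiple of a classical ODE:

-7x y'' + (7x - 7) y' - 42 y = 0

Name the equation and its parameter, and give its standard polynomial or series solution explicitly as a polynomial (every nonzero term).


All three coefficients share the factor -7; dividing through by -7 gives  x y'' + (1 - x) y' + 6 y = 0.
This matches the Laguerre equation x y'' + (1 - x) y' + n y = 0 with n = 6; the polynomial solution is L_6(x).
With y = sum_k a_k x^k, matching x^k gives (k+1)k a_{k+1} + (k+1) a_{k+1} - k a_k + n a_k = 0, i.e. (k+1)^2 a_{k+1} = (k - n) a_k = (k - 6) a_k. The right side vanishes at k = 6, so the series terminates at degree 6.
Standard normalization L_n(0) = 1 gives a_0 = 1. Work upward with a_{k+1} = (k - 6) a_k / (k+1)^2:
  a_1 = (0 - 6)(1) / 1^2 = -6/1 = -6
  a_2 = (1 - 6)(-6) / 2^2 = 30/4 = 15/2
  a_3 = (2 - 6)(15/2) / 3^2 = -30/9 = -10/3
  a_4 = (3 - 6)(-10/3) / 4^2 = 10/16 = 5/8
  a_5 = (4 - 6)(5/8) / 5^2 = (-5/4)/25 = -1/20
  a_6 = (5 - 6)(-1/20) / 6^2 = (1/20)/36 = 1/720
Hence L_6(x) = x^6/720 - x^5/20 + 5 x^4/8 - 10 x^3/3 + 15 x^2/2 - 6 x + 1.

L_6(x); series = x^6/720 - x^5/20 + 5 x^4/8 - 10 x^3/3 + 15 x^2/2 - 6 x + 1


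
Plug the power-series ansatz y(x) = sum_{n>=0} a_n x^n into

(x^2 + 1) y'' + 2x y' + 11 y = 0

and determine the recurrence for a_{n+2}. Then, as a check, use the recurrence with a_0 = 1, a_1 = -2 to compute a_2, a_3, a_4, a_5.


Substitute y = sum_n a_n x^n.
(1 + 1 x^2) y'' contributes (n+2)(n+1) a_{n+2} + n(n-1) a_n at x^n.
2 x y'(x) contributes 2 n a_n at x^n.
11 y(x) contributes 11 a_n at x^n.
Matching x^n: (n+2)(n+1) a_{n+2} + (n(n-1) + 2 n + 11) a_n = 0.
Thus a_{n+2} = (-n(n-1) - 2 n - 11) / ((n+1)(n+2)) * a_n.

Check with a_0 = 1, a_1 = -2 (apply the recurrence for n = 0, 1, 2, 3): a_0 = 1, a_1 = -2, a_2 = -11/2, a_3 = 13/3, a_4 = 187/24, a_5 = -299/60.

a_(n+2) = (-n(n-1) - 2 n - 11) / ((n+1)(n+2)) * a_n; check: a_0 = 1, a_1 = -2, a_2 = -11/2, a_3 = 13/3, a_4 = 187/24, a_5 = -299/60


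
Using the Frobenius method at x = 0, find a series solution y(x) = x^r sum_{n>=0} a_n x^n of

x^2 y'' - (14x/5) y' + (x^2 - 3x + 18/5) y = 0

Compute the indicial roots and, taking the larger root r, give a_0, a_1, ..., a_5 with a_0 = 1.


Write in Frobenius form y'' + (p(x)/x) y' + (q(x)/x^2) y = 0:
  p(x) = -14/5,  q(x) = x^2 - 3x + 18/5.
Indicial equation: r(r-1) + (-14/5) r + (18/5) = 0 -> roots r_1 = 2, r_2 = 9/5.
Take r = r_1 = 2. Let y(x) = x^r sum_{n>=0} a_n x^n with a_0 = 1.
Substitute y = x^r sum a_n x^n and match x^{r+n}. The recurrence is
  D(n) a_n - 3 a_{n-1} + 1 a_{n-2} = 0,  where D(n) = (r+n)(r+n-1) + (-14/5)(r+n) + (18/5).
  a_n = [3 a_{n-1} - 1 a_{n-2}] / D(n).
Since the indicial polynomial factors as (r - r_1)(r - r_2), D(n) = (r_1 + n - r_1)(r_1 + n - r_2) = n(n + 1/5).
Evaluating step by step (a_0 = 1):
  n = 1: D(1) = 1(1 + 1/5) = 6/5; numerator = 3(1) = 3; a_1 = (3)/(6/5) = 5/2
  n = 2: D(2) = 2(2 + 1/5) = 22/5; numerator = 3(5/2) - 1(1) = 13/2; a_2 = (13/2)/(22/5) = 65/44
  n = 3: D(3) = 3(3 + 1/5) = 48/5; numerator = 3(65/44) - 1(5/2) = 85/44; a_3 = (85/44)/(48/5) = 425/2112
  n = 4: D(4) = 4(4 + 1/5) = 84/5; numerator = 3(425/2112) - 1(65/44) = -615/704; a_4 = (-615/704)/(84/5) = -1025/19712
  n = 5: D(5) = 5(5 + 1/5) = 26; numerator = 3(-1025/19712) - 1(425/2112) = -21125/59136; a_5 = (-21125/59136)/(26) = -1625/118272

r = 2; a_0 = 1; a_1 = 5/2; a_2 = 65/44; a_3 = 425/2112; a_4 = -1025/19712; a_5 = -1625/118272


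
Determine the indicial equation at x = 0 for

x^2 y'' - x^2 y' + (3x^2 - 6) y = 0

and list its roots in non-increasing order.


Divide by x^2 to reach normal form y'' + P_1(x) y' + P_2(x) y = 0 with P_1(x) = -1 and P_2(x) = 3 - 6/x^2.
x = 0 is a singular point because the y-coefficient 3 - 6/x^2 has a pole at x = 0.
It is a regular singular point because x P_1(x) = p(x) = -x and x^2 P_2(x) = q(x) = 3x^2 - 6 are polynomials, hence analytic at x = 0.
p(0) = 0,  q(0) = -6.
Indicial equation: r(r-1) + p(0) r + q(0) = 0, i.e. r^2 + (p(0) - 1) r + q(0) = 0, i.e. r^2 - 1 r - 6 = 0.
Discriminant: (-1)^2 - 4(-6) = 25, so r = (1 ± 5)/2.
Solving: r_1 = 3, r_2 = -2.

indicial: r^2 - 1 r - 6 = 0; roots r_1 = 3, r_2 = -2


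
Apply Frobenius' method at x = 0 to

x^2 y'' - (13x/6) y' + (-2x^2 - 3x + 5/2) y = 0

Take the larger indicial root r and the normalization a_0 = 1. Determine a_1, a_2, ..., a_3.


Write in Frobenius form y'' + (p(x)/x) y' + (q(x)/x^2) y = 0:
  p(x) = -13/6,  q(x) = -2x^2 - 3x + 5/2.
Indicial equation: r(r-1) + (-13/6) r + (5/2) = 0 -> roots r_1 = 5/3, r_2 = 3/2.
Take r = r_1 = 5/3. Let y(x) = x^r sum_{n>=0} a_n x^n with a_0 = 1.
Substitute y = x^r sum a_n x^n and match x^{r+n}. The recurrence is
  D(n) a_n - 3 a_{n-1} - 2 a_{n-2} = 0,  where D(n) = (r+n)(r+n-1) + (-13/6)(r+n) + (5/2).
  a_n = [3 a_{n-1} + 2 a_{n-2}] / D(n).
Since the indicial polynomial factors as (r - r_1)(r - r_2), D(n) = (r_1 + n - r_1)(r_1 + n - r_2) = n(n + 1/6).
Evaluating step by step (a_0 = 1):
  n = 1: D(1) = 1(1 + 1/6) = 7/6; numerator = 3(1) = 3; a_1 = (3)/(7/6) = 18/7
  n = 2: D(2) = 2(2 + 1/6) = 13/3; numerator = 3(18/7) + 2(1) = 68/7; a_2 = (68/7)/(13/3) = 204/91
  n = 3: D(3) = 3(3 + 1/6) = 19/2; numerator = 3(204/91) + 2(18/7) = 1080/91; a_3 = (1080/91)/(19/2) = 2160/1729

r = 5/3; a_0 = 1; a_1 = 18/7; a_2 = 204/91; a_3 = 2160/1729


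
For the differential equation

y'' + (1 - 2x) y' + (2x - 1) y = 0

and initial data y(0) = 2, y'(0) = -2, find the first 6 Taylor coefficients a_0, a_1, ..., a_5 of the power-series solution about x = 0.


Ansatz: y(x) = sum_{n>=0} a_n x^n, so y'(x) = sum_{n>=1} n a_n x^(n-1) and y''(x) = sum_{n>=2} n(n-1) a_n x^(n-2).
Substitute into P(x) y'' + Q(x) y' + R(x) y = 0 with P(x) = 1, Q(x) = 1 - 2x, R(x) = 2x - 1, and match powers of x.
Initial conditions: a_0 = 2, a_1 = -2.
Setting the coefficient of each power of x to zero and solving order by order (substituting the coefficients already found):
  x^0: 2 a_2 + a_1 - a_0 = 0  ->  2 a_2 = -a_1 + a_0 = 4  ->  a_2 = 2
  x^1: 6 a_3 + 2 a_2 - 3 a_1 + 2 a_0 = 0  ->  6 a_3 = -2 a_2 + 3 a_1 - 2 a_0 = -14  ->  a_3 = -7/3
  x^2: 12 a_4 + 3 a_3 - 5 a_2 + 2 a_1 = 0  ->  12 a_4 = -3 a_3 + 5 a_2 - 2 a_1 = 21  ->  a_4 = 7/4
  x^3: 20 a_5 + 4 a_4 - 7 a_3 + 2 a_2 = 0  ->  20 a_5 = -4 a_4 + 7 a_3 - 2 a_2 = -82/3  ->  a_5 = -41/30
Truncated series: y(x) = 2 - 2 x + 2 x^2 - (7/3) x^3 + (7/4) x^4 - (41/30) x^5 + O(x^6).

a_0 = 2; a_1 = -2; a_2 = 2; a_3 = -7/3; a_4 = 7/4; a_5 = -41/30


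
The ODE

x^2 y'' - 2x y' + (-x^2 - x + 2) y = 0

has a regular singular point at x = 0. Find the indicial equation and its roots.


Divide by x^2 to reach normal form y'' + P_1(x) y' + P_2(x) y = 0 with P_1(x) = -2/x and P_2(x) = -1 - 1/x + 2/x^2.
x = 0 is a singular point because the y'-coefficient -2/x has a pole at x = 0 and the y-coefficient -1 - 1/x + 2/x^2 has a pole at x = 0.
It is a regular singular point because x P_1(x) = p(x) = -2 and x^2 P_2(x) = q(x) = -x^2 - x + 2 are polynomials, hence analytic at x = 0.
p(0) = -2,  q(0) = 2.
Indicial equation: r(r-1) + p(0) r + q(0) = 0, i.e. r^2 + (p(0) - 1) r + q(0) = 0, i.e. r^2 - 3 r + 2 = 0.
Discriminant: (-3)^2 - 4(2) = 1, so r = (3 ± 1)/2.
Solving: r_1 = 2, r_2 = 1.

indicial: r^2 - 3 r + 2 = 0; roots r_1 = 2, r_2 = 1


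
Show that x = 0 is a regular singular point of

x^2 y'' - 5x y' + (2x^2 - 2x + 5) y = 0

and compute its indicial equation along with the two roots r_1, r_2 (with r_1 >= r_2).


Divide by x^2 to reach normal form y'' + P_1(x) y' + P_2(x) y = 0 with P_1(x) = -5/x and P_2(x) = 2 - 2/x + 5/x^2.
x = 0 is a singular point because the y'-coefficient -5/x has a pole at x = 0 and the y-coefficient 2 - 2/x + 5/x^2 has a pole at x = 0.
It is a regular singular point because x P_1(x) = p(x) = -5 and x^2 P_2(x) = q(x) = 2x^2 - 2x + 5 are polynomials, hence analytic at x = 0.
p(0) = -5,  q(0) = 5.
Indicial equation: r(r-1) + p(0) r + q(0) = 0, i.e. r^2 + (p(0) - 1) r + q(0) = 0, i.e. r^2 - 6 r + 5 = 0.
Discriminant: (-6)^2 - 4(5) = 16, so r = (6 ± 4)/2.
Solving: r_1 = 5, r_2 = 1.

indicial: r^2 - 6 r + 5 = 0; roots r_1 = 5, r_2 = 1


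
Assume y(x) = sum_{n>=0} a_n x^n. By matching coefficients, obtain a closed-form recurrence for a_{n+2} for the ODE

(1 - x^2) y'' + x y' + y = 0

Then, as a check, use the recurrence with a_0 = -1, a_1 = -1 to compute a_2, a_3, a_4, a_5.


Substitute y = sum_n a_n x^n.
(1 - 1 x^2) y'' contributes (n+2)(n+1) a_{n+2} - n(n-1) a_n at x^n.
x y'(x) contributes n a_n at x^n.
y(x) contributes 1 a_n at x^n.
Matching x^n: (n+2)(n+1) a_{n+2} + (-n(n-1) + n + 1) a_n = 0.
Thus a_{n+2} = (n(n-1) - n - 1) / ((n+1)(n+2)) * a_n.

Check with a_0 = -1, a_1 = -1 (apply the recurrence for n = 0, 1, 2, 3): a_0 = -1, a_1 = -1, a_2 = 1/2, a_3 = 1/3, a_4 = -1/24, a_5 = 1/30.

a_(n+2) = (n(n-1) - n - 1) / ((n+1)(n+2)) * a_n; check: a_0 = -1, a_1 = -1, a_2 = 1/2, a_3 = 1/3, a_4 = -1/24, a_5 = 1/30


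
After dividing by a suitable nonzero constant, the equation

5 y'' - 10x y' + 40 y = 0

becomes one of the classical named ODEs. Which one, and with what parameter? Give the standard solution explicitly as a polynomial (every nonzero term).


All three coefficients share the factor 5; dividing through by 5 gives  y'' - 2x y' + 8 y = 0.
This matches the Hermite equation y'' - 2x y' + 2n y = 0 with 2n = 8, so n = 4; the polynomial solution is H_4(x).
With y = sum_k a_k x^k, matching x^k gives (k+2)(k+1) a_{k+2} = 2(k - n) a_k = 2(k - 4) a_k. The right side vanishes at k = 4, so the series with the parity of 4 terminates at degree 4.
Standard normalization: leading coefficient of H_n is 2^n, so a_4 = 2^4 = 16. Work downward with a_k = (k+1)(k+2) a_{k+2} / (2(k - n)):
  a_2 = (3)(4)(16) / (2(2 - 4)) = 192/(-4) = -48
  a_0 = (1)(2)(-48) / (2(0 - 4)) = -96/(-8) = 12
Hence H_4(x) = 16 x^4 - 48 x^2 + 12.

H_4(x); series = 16 x^4 - 48 x^2 + 12


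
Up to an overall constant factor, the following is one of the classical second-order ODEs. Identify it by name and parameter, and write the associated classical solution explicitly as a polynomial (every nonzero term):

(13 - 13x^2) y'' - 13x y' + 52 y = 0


All three coefficients share the factor 13; dividing through by 13 gives  (1 - x^2) y'' - x y' + 4 y = 0.
This matches the Chebyshev equation (1 - x^2) y'' - x y' + n^2 y = 0 (note the -x y' term, not -2x y') with n^2 = 4, so n = 2; the polynomial solution is T_2(x).
With y = sum_k a_k x^k, matching x^k gives (k+2)(k+1) a_{k+2} = (k^2 - n^2) a_k = (k - 2)(k + 2) a_k. The right side vanishes at k = 2, so the series with the parity of 2 terminates at degree 2.
Standard normalization: leading coefficient of T_n is 2^(n-1), so a_2 = 2^1 = 2. Work downward with a_k = (k+1)(k+2) a_{k+2} / ((k - 2)(k + 2)):
  a_0 = (1)(2)(2) / ((0 - 2)(0 + 2)) = 4/(-4) = -1
Hence T_2(x) = 2 x^2 - 1.

T_2(x); series = 2 x^2 - 1


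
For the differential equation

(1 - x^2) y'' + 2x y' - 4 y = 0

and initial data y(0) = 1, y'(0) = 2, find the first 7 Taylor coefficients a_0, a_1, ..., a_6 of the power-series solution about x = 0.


Ansatz: y(x) = sum_{n>=0} a_n x^n, so y'(x) = sum_{n>=1} n a_n x^(n-1) and y''(x) = sum_{n>=2} n(n-1) a_n x^(n-2).
Substitute into P(x) y'' + Q(x) y' + R(x) y = 0 with P(x) = 1 - x^2, Q(x) = 2x, R(x) = -4, and match powers of x.
Initial conditions: a_0 = 1, a_1 = 2.
Setting the coefficient of each power of x to zero and solving order by order (substituting the coefficients already found):
  x^0: 2 a_2 - 4 a_0 = 0  ->  2 a_2 = 4 a_0 = 4  ->  a_2 = 2
  x^1: 6 a_3 - 2 a_1 = 0  ->  6 a_3 = 2 a_1 = 4  ->  a_3 = 2/3
  x^2: 12 a_4 - 2 a_2 = 0  ->  12 a_4 = 2 a_2 = 4  ->  a_4 = 1/3
  x^3: 20 a_5 - 4 a_3 = 0  ->  20 a_5 = 4 a_3 = 8/3  ->  a_5 = 2/15
  x^4: 30 a_6 - 8 a_4 = 0  ->  30 a_6 = 8 a_4 = 8/3  ->  a_6 = 4/45
Truncated series: y(x) = 1 + 2 x + 2 x^2 + (2/3) x^3 + (1/3) x^4 + (2/15) x^5 + (4/45) x^6 + O(x^7).

a_0 = 1; a_1 = 2; a_2 = 2; a_3 = 2/3; a_4 = 1/3; a_5 = 2/15; a_6 = 4/45


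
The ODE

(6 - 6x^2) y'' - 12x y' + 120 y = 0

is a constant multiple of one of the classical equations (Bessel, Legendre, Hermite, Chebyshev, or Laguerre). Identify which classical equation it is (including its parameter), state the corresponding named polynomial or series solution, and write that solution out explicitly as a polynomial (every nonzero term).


All three coefficients share the factor 6; dividing through by 6 gives  (1 - x^2) y'' - 2x y' + 20 y = 0.
This matches the Legendre equation (1 - x^2) y'' - 2x y' + n(n+1) y = 0 (note the -2x y' term) with n(n+1) = 20, so n = 4; the polynomial solution is P_4(x).
With y = sum_k a_k x^k, matching x^k gives (k+2)(k+1) a_{k+2} = [k(k+1) - n(n+1)] a_k = (k - 4)(k + 5) a_k. The right side vanishes at k = 4, so the series with the parity of 4 terminates at degree 4.
Standard normalization (P_n(1) = 1): leading coefficient (2n)!/(2^n (n!)^2) = 40320/(16*576) = 35/8, so a_4 = 35/8. Work downward with a_k = (k+1)(k+2) a_{k+2} / ((k - 4)(k + 5)):
  a_2 = (3)(4)(35/8) / ((2 - 4)(2 + 5)) = (105/2)/(-14) = -15/4
  a_0 = (1)(2)(-15/4) / ((0 - 4)(0 + 5)) = (-15/2)/(-20) = 3/8
Hence P_4(x) = 35 x^4/8 - 15 x^2/4 + 3/8.

P_4(x); series = 35 x^4/8 - 15 x^2/4 + 3/8


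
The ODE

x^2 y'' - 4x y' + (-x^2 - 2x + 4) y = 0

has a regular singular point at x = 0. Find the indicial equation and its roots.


Divide by x^2 to reach normal form y'' + P_1(x) y' + P_2(x) y = 0 with P_1(x) = -4/x and P_2(x) = -1 - 2/x + 4/x^2.
x = 0 is a singular point because the y'-coefficient -4/x has a pole at x = 0 and the y-coefficient -1 - 2/x + 4/x^2 has a pole at x = 0.
It is a regular singular point because x P_1(x) = p(x) = -4 and x^2 P_2(x) = q(x) = -x^2 - 2x + 4 are polynomials, hence analytic at x = 0.
p(0) = -4,  q(0) = 4.
Indicial equation: r(r-1) + p(0) r + q(0) = 0, i.e. r^2 + (p(0) - 1) r + q(0) = 0, i.e. r^2 - 5 r + 4 = 0.
Discriminant: (-5)^2 - 4(4) = 9, so r = (5 ± 3)/2.
Solving: r_1 = 4, r_2 = 1.

indicial: r^2 - 5 r + 4 = 0; roots r_1 = 4, r_2 = 1


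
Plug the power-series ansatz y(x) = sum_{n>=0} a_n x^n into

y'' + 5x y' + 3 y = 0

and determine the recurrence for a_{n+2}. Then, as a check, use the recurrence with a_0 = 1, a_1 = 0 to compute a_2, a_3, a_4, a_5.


Substitute y = sum_n a_n x^n.
y''(x) has coefficient (n+2)(n+1) a_{n+2} at x^n;
5 x y'(x) has coefficient 5 n a_n at x^n (shift);
3 y(x) has coefficient 3 a_n at x^n.
Matching x^n: (n+2)(n+1) a_{n+2} + (5n + 3) a_n = 0.
Thus a_{n+2} = (-5n - 3) / ((n+1)(n+2)) * a_n.

Check with a_0 = 1, a_1 = 0 (apply the recurrence for n = 0, 1, 2, 3): a_0 = 1, a_1 = 0, a_2 = -3/2, a_3 = 0, a_4 = 13/8, a_5 = 0.

a_(n+2) = (-5n - 3) / ((n+1)(n+2)) * a_n; check: a_0 = 1, a_1 = 0, a_2 = -3/2, a_3 = 0, a_4 = 13/8, a_5 = 0


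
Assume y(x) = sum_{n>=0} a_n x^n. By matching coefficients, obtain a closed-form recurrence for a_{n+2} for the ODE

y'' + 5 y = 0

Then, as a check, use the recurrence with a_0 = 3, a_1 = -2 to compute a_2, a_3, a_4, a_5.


Substitute y = sum_n a_n x^n into y'' + (const) y = 0.
y''(x) = sum_{n>=0} (n+2)(n+1) a_{n+2} x^n.
The ODE becomes sum_n [(n+2)(n+1) a_{n+2} + 5 a_n] x^n = 0.
Setting each coefficient to zero gives the recurrence:
  (n+2)(n+1) a_{n+2} + 5 a_n = 0,
  a_{n+2} = -5 / ((n+1)(n+2)) a_n.

Check with a_0 = 3, a_1 = -2 (apply the recurrence for n = 0, 1, 2, 3): a_0 = 3, a_1 = -2, a_2 = -15/2, a_3 = 5/3, a_4 = 25/8, a_5 = -5/12.

a_{n+2} = -5/((n+1)(n+2)) * a_n; check: a_0 = 3, a_1 = -2, a_2 = -15/2, a_3 = 5/3, a_4 = 25/8, a_5 = -5/12


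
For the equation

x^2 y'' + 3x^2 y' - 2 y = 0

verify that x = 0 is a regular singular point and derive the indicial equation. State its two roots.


Divide by x^2 to reach normal form y'' + P_1(x) y' + P_2(x) y = 0 with P_1(x) = 3 and P_2(x) = -2/x^2.
x = 0 is a singular point because the y-coefficient -2/x^2 has a pole at x = 0.
It is a regular singular point because x P_1(x) = p(x) = 3x and x^2 P_2(x) = q(x) = -2 are polynomials, hence analytic at x = 0.
p(0) = 0,  q(0) = -2.
Indicial equation: r(r-1) + p(0) r + q(0) = 0, i.e. r^2 + (p(0) - 1) r + q(0) = 0, i.e. r^2 - 1 r - 2 = 0.
Discriminant: (-1)^2 - 4(-2) = 9, so r = (1 ± 3)/2.
Solving: r_1 = 2, r_2 = -1.

indicial: r^2 - 1 r - 2 = 0; roots r_1 = 2, r_2 = -1


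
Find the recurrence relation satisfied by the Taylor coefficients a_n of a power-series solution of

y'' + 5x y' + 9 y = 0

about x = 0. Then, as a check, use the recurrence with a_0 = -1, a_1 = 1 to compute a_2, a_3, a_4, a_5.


Substitute y = sum_n a_n x^n.
y''(x) has coefficient (n+2)(n+1) a_{n+2} at x^n;
5 x y'(x) has coefficient 5 n a_n at x^n (shift);
9 y(x) has coefficient 9 a_n at x^n.
Matching x^n: (n+2)(n+1) a_{n+2} + (5n + 9) a_n = 0.
Thus a_{n+2} = (-5n - 9) / ((n+1)(n+2)) * a_n.

Check with a_0 = -1, a_1 = 1 (apply the recurrence for n = 0, 1, 2, 3): a_0 = -1, a_1 = 1, a_2 = 9/2, a_3 = -7/3, a_4 = -57/8, a_5 = 14/5.

a_(n+2) = (-5n - 9) / ((n+1)(n+2)) * a_n; check: a_0 = -1, a_1 = 1, a_2 = 9/2, a_3 = -7/3, a_4 = -57/8, a_5 = 14/5


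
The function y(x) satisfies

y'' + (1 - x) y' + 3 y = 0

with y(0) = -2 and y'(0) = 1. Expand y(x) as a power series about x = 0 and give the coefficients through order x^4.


Ansatz: y(x) = sum_{n>=0} a_n x^n, so y'(x) = sum_{n>=1} n a_n x^(n-1) and y''(x) = sum_{n>=2} n(n-1) a_n x^(n-2).
Substitute into P(x) y'' + Q(x) y' + R(x) y = 0 with P(x) = 1, Q(x) = 1 - x, R(x) = 3, and match powers of x.
Initial conditions: a_0 = -2, a_1 = 1.
Setting the coefficient of each power of x to zero and solving order by order (substituting the coefficients already found):
  x^0: 2 a_2 + a_1 + 3 a_0 = 0  ->  2 a_2 = -a_1 - 3 a_0 = 5  ->  a_2 = 5/2
  x^1: 6 a_3 + 2 a_2 + 2 a_1 = 0  ->  6 a_3 = -2 a_2 - 2 a_1 = -7  ->  a_3 = -7/6
  x^2: 12 a_4 + 3 a_3 + a_2 = 0  ->  12 a_4 = -3 a_3 - a_2 = 1  ->  a_4 = 1/12
Truncated series: y(x) = -2 + x + (5/2) x^2 - (7/6) x^3 + (1/12) x^4 + O(x^5).

a_0 = -2; a_1 = 1; a_2 = 5/2; a_3 = -7/6; a_4 = 1/12


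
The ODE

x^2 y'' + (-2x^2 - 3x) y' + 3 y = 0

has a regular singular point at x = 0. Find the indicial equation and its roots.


Divide by x^2 to reach normal form y'' + P_1(x) y' + P_2(x) y = 0 with P_1(x) = -2 - 3/x and P_2(x) = 3/x^2.
x = 0 is a singular point because the y'-coefficient -2 - 3/x has a pole at x = 0 and the y-coefficient 3/x^2 has a pole at x = 0.
It is a regular singular point because x P_1(x) = p(x) = -2x - 3 and x^2 P_2(x) = q(x) = 3 are polynomials, hence analytic at x = 0.
p(0) = -3,  q(0) = 3.
Indicial equation: r(r-1) + p(0) r + q(0) = 0, i.e. r^2 + (p(0) - 1) r + q(0) = 0, i.e. r^2 - 4 r + 3 = 0.
Discriminant: (-4)^2 - 4(3) = 4, so r = (4 ± 2)/2.
Solving: r_1 = 3, r_2 = 1.

indicial: r^2 - 4 r + 3 = 0; roots r_1 = 3, r_2 = 1


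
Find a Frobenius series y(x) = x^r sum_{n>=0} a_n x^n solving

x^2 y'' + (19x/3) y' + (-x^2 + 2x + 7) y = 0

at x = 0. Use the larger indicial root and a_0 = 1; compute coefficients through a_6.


Write in Frobenius form y'' + (p(x)/x) y' + (q(x)/x^2) y = 0:
  p(x) = 19/3,  q(x) = -x^2 + 2x + 7.
Indicial equation: r(r-1) + (19/3) r + (7) = 0 -> roots r_1 = -7/3, r_2 = -3.
Take r = r_1 = -7/3. Let y(x) = x^r sum_{n>=0} a_n x^n with a_0 = 1.
Substitute y = x^r sum a_n x^n and match x^{r+n}. The recurrence is
  D(n) a_n + 2 a_{n-1} - 1 a_{n-2} = 0,  where D(n) = (r+n)(r+n-1) + (19/3)(r+n) + (7).
  a_n = [-2 a_{n-1} + 1 a_{n-2}] / D(n).
Since the indicial polynomial factors as (r - r_1)(r - r_2), D(n) = (r_1 + n - r_1)(r_1 + n - r_2) = n(n + 2/3).
Evaluating step by step (a_0 = 1):
  n = 1: D(1) = 1(1 + 2/3) = 5/3; numerator = -2(1) = -2; a_1 = (-2)/(5/3) = -6/5
  n = 2: D(2) = 2(2 + 2/3) = 16/3; numerator = -2(-6/5) + 1(1) = 17/5; a_2 = (17/5)/(16/3) = 51/80
  n = 3: D(3) = 3(3 + 2/3) = 11; numerator = -2(51/80) + 1(-6/5) = -99/40; a_3 = (-99/40)/(11) = -9/40
  n = 4: D(4) = 4(4 + 2/3) = 56/3; numerator = -2(-9/40) + 1(51/80) = 87/80; a_4 = (87/80)/(56/3) = 261/4480
  n = 5: D(5) = 5(5 + 2/3) = 85/3; numerator = -2(261/4480) + 1(-9/40) = -153/448; a_5 = (-153/448)/(85/3) = -27/2240
  n = 6: D(6) = 6(6 + 2/3) = 40; numerator = -2(-27/2240) + 1(261/4480) = 369/4480; a_6 = (369/4480)/(40) = 369/179200

r = -7/3; a_0 = 1; a_1 = -6/5; a_2 = 51/80; a_3 = -9/40; a_4 = 261/4480; a_5 = -27/2240; a_6 = 369/179200


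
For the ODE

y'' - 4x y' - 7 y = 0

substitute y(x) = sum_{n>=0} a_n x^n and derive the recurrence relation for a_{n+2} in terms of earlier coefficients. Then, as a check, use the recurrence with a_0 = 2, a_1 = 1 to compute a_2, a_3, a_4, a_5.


Substitute y = sum_n a_n x^n.
y''(x) has coefficient (n+2)(n+1) a_{n+2} at x^n;
-4 x y'(x) has coefficient -4 n a_n at x^n (shift);
-7 y(x) has coefficient -7 a_n at x^n.
Matching x^n: (n+2)(n+1) a_{n+2} + (-4n - 7) a_n = 0.
Thus a_{n+2} = (4n + 7) / ((n+1)(n+2)) * a_n.

Check with a_0 = 2, a_1 = 1 (apply the recurrence for n = 0, 1, 2, 3): a_0 = 2, a_1 = 1, a_2 = 7, a_3 = 11/6, a_4 = 35/4, a_5 = 209/120.

a_(n+2) = (4n + 7) / ((n+1)(n+2)) * a_n; check: a_0 = 2, a_1 = 1, a_2 = 7, a_3 = 11/6, a_4 = 35/4, a_5 = 209/120


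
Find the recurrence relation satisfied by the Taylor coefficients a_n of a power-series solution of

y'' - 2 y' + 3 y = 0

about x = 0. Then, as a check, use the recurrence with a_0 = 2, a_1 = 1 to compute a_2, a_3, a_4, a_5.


Substitute y = sum_n a_n x^n.
y''(x) has coefficient (n+2)(n+1) a_{n+2} at x^n;
-2 y'(x) has coefficient -2 (n+1) a_{n+1} at x^n;
3 y(x) has coefficient 3 a_n at x^n.
Matching x^n: (n+2)(n+1) a_{n+2} - 2 (n+1) a_{n+1} + 3 a_n = 0.
Thus a_{n+2} = [2 (n+1) a_{n+1} - 3 a_n] / ((n+1)(n+2)).

Check with a_0 = 2, a_1 = 1 (apply the recurrence for n = 0, 1, 2, 3): a_0 = 2, a_1 = 1, a_2 = -2, a_3 = -11/6, a_4 = -5/12, a_5 = 13/120.

a_(n+2) = [2 (n+1) a_(n+1) - 3 a_n] / ((n+1)(n+2)); check: a_0 = 2, a_1 = 1, a_2 = -2, a_3 = -11/6, a_4 = -5/12, a_5 = 13/120


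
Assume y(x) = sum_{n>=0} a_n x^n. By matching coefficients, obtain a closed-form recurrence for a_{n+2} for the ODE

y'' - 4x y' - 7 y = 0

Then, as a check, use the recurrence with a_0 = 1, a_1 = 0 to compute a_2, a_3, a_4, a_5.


Substitute y = sum_n a_n x^n.
y''(x) has coefficient (n+2)(n+1) a_{n+2} at x^n;
-4 x y'(x) has coefficient -4 n a_n at x^n (shift);
-7 y(x) has coefficient -7 a_n at x^n.
Matching x^n: (n+2)(n+1) a_{n+2} + (-4n - 7) a_n = 0.
Thus a_{n+2} = (4n + 7) / ((n+1)(n+2)) * a_n.

Check with a_0 = 1, a_1 = 0 (apply the recurrence for n = 0, 1, 2, 3): a_0 = 1, a_1 = 0, a_2 = 7/2, a_3 = 0, a_4 = 35/8, a_5 = 0.

a_(n+2) = (4n + 7) / ((n+1)(n+2)) * a_n; check: a_0 = 1, a_1 = 0, a_2 = 7/2, a_3 = 0, a_4 = 35/8, a_5 = 0


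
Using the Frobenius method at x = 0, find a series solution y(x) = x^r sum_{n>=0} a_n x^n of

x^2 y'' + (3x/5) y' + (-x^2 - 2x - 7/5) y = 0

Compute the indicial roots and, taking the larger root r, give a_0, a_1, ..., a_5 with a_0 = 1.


Write in Frobenius form y'' + (p(x)/x) y' + (q(x)/x^2) y = 0:
  p(x) = 3/5,  q(x) = -x^2 - 2x - 7/5.
Indicial equation: r(r-1) + (3/5) r + (-7/5) = 0 -> roots r_1 = 7/5, r_2 = -1.
Take r = r_1 = 7/5. Let y(x) = x^r sum_{n>=0} a_n x^n with a_0 = 1.
Substitute y = x^r sum a_n x^n and match x^{r+n}. The recurrence is
  D(n) a_n - 2 a_{n-1} - 1 a_{n-2} = 0,  where D(n) = (r+n)(r+n-1) + (3/5)(r+n) + (-7/5).
  a_n = [2 a_{n-1} + 1 a_{n-2}] / D(n).
Since the indicial polynomial factors as (r - r_1)(r - r_2), D(n) = (r_1 + n - r_1)(r_1 + n - r_2) = n(n + 12/5).
Evaluating step by step (a_0 = 1):
  n = 1: D(1) = 1(1 + 12/5) = 17/5; numerator = 2(1) = 2; a_1 = (2)/(17/5) = 10/17
  n = 2: D(2) = 2(2 + 12/5) = 44/5; numerator = 2(10/17) + 1(1) = 37/17; a_2 = (37/17)/(44/5) = 185/748
  n = 3: D(3) = 3(3 + 12/5) = 81/5; numerator = 2(185/748) + 1(10/17) = 405/374; a_3 = (405/374)/(81/5) = 25/374
  n = 4: D(4) = 4(4 + 12/5) = 128/5; numerator = 2(25/374) + 1(185/748) = 285/748; a_4 = (285/748)/(128/5) = 1425/95744
  n = 5: D(5) = 5(5 + 12/5) = 37; numerator = 2(1425/95744) + 1(25/374) = 4625/47872; a_5 = (4625/47872)/(37) = 125/47872

r = 7/5; a_0 = 1; a_1 = 10/17; a_2 = 185/748; a_3 = 25/374; a_4 = 1425/95744; a_5 = 125/47872


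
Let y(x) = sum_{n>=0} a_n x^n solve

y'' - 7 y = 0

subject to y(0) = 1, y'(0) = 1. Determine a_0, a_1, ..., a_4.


Ansatz: y(x) = sum_{n>=0} a_n x^n, so y'(x) = sum_{n>=1} n a_n x^(n-1) and y''(x) = sum_{n>=2} n(n-1) a_n x^(n-2).
Substitute into P(x) y'' + Q(x) y' + R(x) y = 0 with P(x) = 1, Q(x) = 0, R(x) = -7, and match powers of x.
Initial conditions: a_0 = 1, a_1 = 1.
Setting the coefficient of each power of x to zero and solving order by order (substituting the coefficients already found):
  x^0: 2 a_2 - 7 a_0 = 0  ->  2 a_2 = 7 a_0 = 7  ->  a_2 = 7/2
  x^1: 6 a_3 - 7 a_1 = 0  ->  6 a_3 = 7 a_1 = 7  ->  a_3 = 7/6
  x^2: 12 a_4 - 7 a_2 = 0  ->  12 a_4 = 7 a_2 = 49/2  ->  a_4 = 49/24
Truncated series: y(x) = 1 + x + (7/2) x^2 + (7/6) x^3 + (49/24) x^4 + O(x^5).

a_0 = 1; a_1 = 1; a_2 = 7/2; a_3 = 7/6; a_4 = 49/24


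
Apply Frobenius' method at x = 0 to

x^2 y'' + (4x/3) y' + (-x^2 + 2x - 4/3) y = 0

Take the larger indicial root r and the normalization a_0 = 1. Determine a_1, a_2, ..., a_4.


Write in Frobenius form y'' + (p(x)/x) y' + (q(x)/x^2) y = 0:
  p(x) = 4/3,  q(x) = -x^2 + 2x - 4/3.
Indicial equation: r(r-1) + (4/3) r + (-4/3) = 0 -> roots r_1 = 1, r_2 = -4/3.
Take r = r_1 = 1. Let y(x) = x^r sum_{n>=0} a_n x^n with a_0 = 1.
Substitute y = x^r sum a_n x^n and match x^{r+n}. The recurrence is
  D(n) a_n + 2 a_{n-1} - 1 a_{n-2} = 0,  where D(n) = (r+n)(r+n-1) + (4/3)(r+n) + (-4/3).
  a_n = [-2 a_{n-1} + 1 a_{n-2}] / D(n).
Since the indicial polynomial factors as (r - r_1)(r - r_2), D(n) = (r_1 + n - r_1)(r_1 + n - r_2) = n(n + 7/3).
Evaluating step by step (a_0 = 1):
  n = 1: D(1) = 1(1 + 7/3) = 10/3; numerator = -2(1) = -2; a_1 = (-2)/(10/3) = -3/5
  n = 2: D(2) = 2(2 + 7/3) = 26/3; numerator = -2(-3/5) + 1(1) = 11/5; a_2 = (11/5)/(26/3) = 33/130
  n = 3: D(3) = 3(3 + 7/3) = 16; numerator = -2(33/130) + 1(-3/5) = -72/65; a_3 = (-72/65)/(16) = -9/130
  n = 4: D(4) = 4(4 + 7/3) = 76/3; numerator = -2(-9/130) + 1(33/130) = 51/130; a_4 = (51/130)/(76/3) = 153/9880

r = 1; a_0 = 1; a_1 = -3/5; a_2 = 33/130; a_3 = -9/130; a_4 = 153/9880


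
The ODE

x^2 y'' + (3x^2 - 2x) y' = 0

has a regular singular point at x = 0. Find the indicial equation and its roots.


Divide by x^2 to reach normal form y'' + P_1(x) y' + P_2(x) y = 0 with P_1(x) = 3 - 2/x and P_2(x) = 0.
x = 0 is a singular point because the y'-coefficient 3 - 2/x has a pole at x = 0.
It is a regular singular point because x P_1(x) = p(x) = 3x - 2 and x^2 P_2(x) = q(x) = 0 are polynomials, hence analytic at x = 0.
p(0) = -2,  q(0) = 0.
Indicial equation: r(r-1) + p(0) r + q(0) = 0, i.e. r^2 + (p(0) - 1) r + q(0) = 0, i.e. r^2 - 3 r = 0.
Discriminant: (-3)^2 - 4(0) = 9, so r = (3 ± 3)/2.
Solving: r_1 = 3, r_2 = 0.

indicial: r^2 - 3 r = 0; roots r_1 = 3, r_2 = 0


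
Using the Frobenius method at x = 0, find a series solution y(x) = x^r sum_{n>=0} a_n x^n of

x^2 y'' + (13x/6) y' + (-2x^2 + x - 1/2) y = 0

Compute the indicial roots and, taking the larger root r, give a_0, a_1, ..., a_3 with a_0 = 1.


Write in Frobenius form y'' + (p(x)/x) y' + (q(x)/x^2) y = 0:
  p(x) = 13/6,  q(x) = -2x^2 + x - 1/2.
Indicial equation: r(r-1) + (13/6) r + (-1/2) = 0 -> roots r_1 = 1/3, r_2 = -3/2.
Take r = r_1 = 1/3. Let y(x) = x^r sum_{n>=0} a_n x^n with a_0 = 1.
Substitute y = x^r sum a_n x^n and match x^{r+n}. The recurrence is
  D(n) a_n + 1 a_{n-1} - 2 a_{n-2} = 0,  where D(n) = (r+n)(r+n-1) + (13/6)(r+n) + (-1/2).
  a_n = [-1 a_{n-1} + 2 a_{n-2}] / D(n).
Since the indicial polynomial factors as (r - r_1)(r - r_2), D(n) = (r_1 + n - r_1)(r_1 + n - r_2) = n(n + 11/6).
Evaluating step by step (a_0 = 1):
  n = 1: D(1) = 1(1 + 11/6) = 17/6; numerator = -1(1) = -1; a_1 = (-1)/(17/6) = -6/17
  n = 2: D(2) = 2(2 + 11/6) = 23/3; numerator = -1(-6/17) + 2(1) = 40/17; a_2 = (40/17)/(23/3) = 120/391
  n = 3: D(3) = 3(3 + 11/6) = 29/2; numerator = -1(120/391) + 2(-6/17) = -396/391; a_3 = (-396/391)/(29/2) = -792/11339

r = 1/3; a_0 = 1; a_1 = -6/17; a_2 = 120/391; a_3 = -792/11339


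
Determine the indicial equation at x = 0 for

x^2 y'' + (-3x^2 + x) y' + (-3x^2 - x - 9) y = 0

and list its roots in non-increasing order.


Divide by x^2 to reach normal form y'' + P_1(x) y' + P_2(x) y = 0 with P_1(x) = -3 + 1/x and P_2(x) = -3 - 1/x - 9/x^2.
x = 0 is a singular point because the y'-coefficient -3 + 1/x has a pole at x = 0 and the y-coefficient -3 - 1/x - 9/x^2 has a pole at x = 0.
It is a regular singular point because x P_1(x) = p(x) = 1 - 3x and x^2 P_2(x) = q(x) = -3x^2 - x - 9 are polynomials, hence analytic at x = 0.
p(0) = 1,  q(0) = -9.
Indicial equation: r(r-1) + p(0) r + q(0) = 0, i.e. r^2 + (p(0) - 1) r + q(0) = 0, i.e. r^2 - 9 = 0.
Discriminant: (0)^2 - 4(-9) = 36, so r = (0 ± 6)/2.
Solving: r_1 = 3, r_2 = -3.

indicial: r^2 - 9 = 0; roots r_1 = 3, r_2 = -3


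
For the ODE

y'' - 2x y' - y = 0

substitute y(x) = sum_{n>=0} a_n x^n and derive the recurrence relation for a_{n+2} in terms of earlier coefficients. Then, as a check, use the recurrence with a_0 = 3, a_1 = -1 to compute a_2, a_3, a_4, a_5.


Substitute y = sum_n a_n x^n.
y''(x) has coefficient (n+2)(n+1) a_{n+2} at x^n;
-2 x y'(x) has coefficient -2 n a_n at x^n (shift);
-y(x) has coefficient -1 a_n at x^n.
Matching x^n: (n+2)(n+1) a_{n+2} + (-2n - 1) a_n = 0.
Thus a_{n+2} = (2n + 1) / ((n+1)(n+2)) * a_n.

Check with a_0 = 3, a_1 = -1 (apply the recurrence for n = 0, 1, 2, 3): a_0 = 3, a_1 = -1, a_2 = 3/2, a_3 = -1/2, a_4 = 5/8, a_5 = -7/40.

a_(n+2) = (2n + 1) / ((n+1)(n+2)) * a_n; check: a_0 = 3, a_1 = -1, a_2 = 3/2, a_3 = -1/2, a_4 = 5/8, a_5 = -7/40


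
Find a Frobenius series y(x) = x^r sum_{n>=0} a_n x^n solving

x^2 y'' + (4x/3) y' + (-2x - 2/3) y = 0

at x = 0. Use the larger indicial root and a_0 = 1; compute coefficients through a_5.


Write in Frobenius form y'' + (p(x)/x) y' + (q(x)/x^2) y = 0:
  p(x) = 4/3,  q(x) = -2x - 2/3.
Indicial equation: r(r-1) + (4/3) r + (-2/3) = 0 -> roots r_1 = 2/3, r_2 = -1.
Take r = r_1 = 2/3. Let y(x) = x^r sum_{n>=0} a_n x^n with a_0 = 1.
Substitute y = x^r sum a_n x^n and match x^{r+n}. The recurrence is
  D(n) a_n - 2 a_{n-1} = 0,  where D(n) = (r+n)(r+n-1) + (4/3)(r+n) + (-2/3).
  a_n = 2 / D(n) * a_{n-1}.
Since the indicial polynomial factors as (r - r_1)(r - r_2), D(n) = (r_1 + n - r_1)(r_1 + n - r_2) = n(n + 5/3).
Evaluating step by step (a_0 = 1):
  n = 1: D(1) = 1(1 + 5/3) = 8/3; numerator = 2(1) = 2; a_1 = (2)/(8/3) = 3/4
  n = 2: D(2) = 2(2 + 5/3) = 22/3; numerator = 2(3/4) = 3/2; a_2 = (3/2)/(22/3) = 9/44
  n = 3: D(3) = 3(3 + 5/3) = 14; numerator = 2(9/44) = 9/22; a_3 = (9/22)/(14) = 9/308
  n = 4: D(4) = 4(4 + 5/3) = 68/3; numerator = 2(9/308) = 9/154; a_4 = (9/154)/(68/3) = 27/10472
  n = 5: D(5) = 5(5 + 5/3) = 100/3; numerator = 2(27/10472) = 27/5236; a_5 = (27/5236)/(100/3) = 81/523600

r = 2/3; a_0 = 1; a_1 = 3/4; a_2 = 9/44; a_3 = 9/308; a_4 = 27/10472; a_5 = 81/523600


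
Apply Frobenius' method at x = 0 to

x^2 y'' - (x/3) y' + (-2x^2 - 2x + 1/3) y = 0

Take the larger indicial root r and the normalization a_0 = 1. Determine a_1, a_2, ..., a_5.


Write in Frobenius form y'' + (p(x)/x) y' + (q(x)/x^2) y = 0:
  p(x) = -1/3,  q(x) = -2x^2 - 2x + 1/3.
Indicial equation: r(r-1) + (-1/3) r + (1/3) = 0 -> roots r_1 = 1, r_2 = 1/3.
Take r = r_1 = 1. Let y(x) = x^r sum_{n>=0} a_n x^n with a_0 = 1.
Substitute y = x^r sum a_n x^n and match x^{r+n}. The recurrence is
  D(n) a_n - 2 a_{n-1} - 2 a_{n-2} = 0,  where D(n) = (r+n)(r+n-1) + (-1/3)(r+n) + (1/3).
  a_n = [2 a_{n-1} + 2 a_{n-2}] / D(n).
Since the indicial polynomial factors as (r - r_1)(r - r_2), D(n) = (r_1 + n - r_1)(r_1 + n - r_2) = n(n + 2/3).
Evaluating step by step (a_0 = 1):
  n = 1: D(1) = 1(1 + 2/3) = 5/3; numerator = 2(1) = 2; a_1 = (2)/(5/3) = 6/5
  n = 2: D(2) = 2(2 + 2/3) = 16/3; numerator = 2(6/5) + 2(1) = 22/5; a_2 = (22/5)/(16/3) = 33/40
  n = 3: D(3) = 3(3 + 2/3) = 11; numerator = 2(33/40) + 2(6/5) = 81/20; a_3 = (81/20)/(11) = 81/220
  n = 4: D(4) = 4(4 + 2/3) = 56/3; numerator = 2(81/220) + 2(33/40) = 105/44; a_4 = (105/44)/(56/3) = 45/352
  n = 5: D(5) = 5(5 + 2/3) = 85/3; numerator = 2(45/352) + 2(81/220) = 873/880; a_5 = (873/880)/(85/3) = 2619/74800

r = 1; a_0 = 1; a_1 = 6/5; a_2 = 33/40; a_3 = 81/220; a_4 = 45/352; a_5 = 2619/74800


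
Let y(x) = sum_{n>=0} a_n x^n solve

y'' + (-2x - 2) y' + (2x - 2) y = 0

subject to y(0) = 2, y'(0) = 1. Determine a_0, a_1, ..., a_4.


Ansatz: y(x) = sum_{n>=0} a_n x^n, so y'(x) = sum_{n>=1} n a_n x^(n-1) and y''(x) = sum_{n>=2} n(n-1) a_n x^(n-2).
Substitute into P(x) y'' + Q(x) y' + R(x) y = 0 with P(x) = 1, Q(x) = -2x - 2, R(x) = 2x - 2, and match powers of x.
Initial conditions: a_0 = 2, a_1 = 1.
Setting the coefficient of each power of x to zero and solving order by order (substituting the coefficients already found):
  x^0: 2 a_2 - 2 a_1 - 2 a_0 = 0  ->  2 a_2 = 2 a_1 + 2 a_0 = 6  ->  a_2 = 3
  x^1: 6 a_3 - 4 a_2 - 4 a_1 + 2 a_0 = 0  ->  6 a_3 = 4 a_2 + 4 a_1 - 2 a_0 = 12  ->  a_3 = 2
  x^2: 12 a_4 - 6 a_3 - 6 a_2 + 2 a_1 = 0  ->  12 a_4 = 6 a_3 + 6 a_2 - 2 a_1 = 28  ->  a_4 = 7/3
Truncated series: y(x) = 2 + x + 3 x^2 + 2 x^3 + (7/3) x^4 + O(x^5).

a_0 = 2; a_1 = 1; a_2 = 3; a_3 = 2; a_4 = 7/3


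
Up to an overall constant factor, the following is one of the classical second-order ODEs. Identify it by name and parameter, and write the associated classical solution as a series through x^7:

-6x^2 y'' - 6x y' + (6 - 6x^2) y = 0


All three coefficients share the factor -6; dividing through by -6 gives  x^2 y'' + x y' + (x^2 - 1) y = 0.
This matches the Bessel equation x^2 y'' + x y' + (x^2 - nu^2) y = 0 with nu^2 = 1, so nu = 1; the solution bounded at x = 0 is J_1(x).
Frobenius at x = 0: indicial roots ±nu; for r = nu the recurrence k(k + 2nu) c_k = -c_{k-2} gives the standard series J_nu(x) = sum_{k>=0} (-1)^k / (k! (k+nu)!) (x/2)^(2k+nu). Evaluate the first 4 terms:
  k = 0: (-1)^0 / (0! * 1! * 2^1) x^1 = 1/(1*1*2) x^1 = (1/2) x^1
  k = 1: (-1)^1 / (1! * 2! * 2^3) x^3 = -1/(1*2*8) x^3 = (-1/16) x^3
  k = 2: (-1)^2 / (2! * 3! * 2^5) x^5 = 1/(2*6*32) x^5 = (1/384) x^5
  k = 3: (-1)^3 / (3! * 4! * 2^7) x^7 = -1/(6*24*128) x^7 = (-1/18432) x^7
Hence J_1(x) = -x^7/18432 + x^5/384 - x^3/16 + x/2 + ....

J_1(x); series = -x^7/18432 + x^5/384 - x^3/16 + x/2


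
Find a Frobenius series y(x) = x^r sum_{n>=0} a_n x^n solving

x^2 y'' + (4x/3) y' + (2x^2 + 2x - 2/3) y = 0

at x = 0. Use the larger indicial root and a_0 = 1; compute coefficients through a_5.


Write in Frobenius form y'' + (p(x)/x) y' + (q(x)/x^2) y = 0:
  p(x) = 4/3,  q(x) = 2x^2 + 2x - 2/3.
Indicial equation: r(r-1) + (4/3) r + (-2/3) = 0 -> roots r_1 = 2/3, r_2 = -1.
Take r = r_1 = 2/3. Let y(x) = x^r sum_{n>=0} a_n x^n with a_0 = 1.
Substitute y = x^r sum a_n x^n and match x^{r+n}. The recurrence is
  D(n) a_n + 2 a_{n-1} + 2 a_{n-2} = 0,  where D(n) = (r+n)(r+n-1) + (4/3)(r+n) + (-2/3).
  a_n = [-2 a_{n-1} - 2 a_{n-2}] / D(n).
Since the indicial polynomial factors as (r - r_1)(r - r_2), D(n) = (r_1 + n - r_1)(r_1 + n - r_2) = n(n + 5/3).
Evaluating step by step (a_0 = 1):
  n = 1: D(1) = 1(1 + 5/3) = 8/3; numerator = -2(1) = -2; a_1 = (-2)/(8/3) = -3/4
  n = 2: D(2) = 2(2 + 5/3) = 22/3; numerator = -2(-3/4) - 2(1) = -1/2; a_2 = (-1/2)/(22/3) = -3/44
  n = 3: D(3) = 3(3 + 5/3) = 14; numerator = -2(-3/44) - 2(-3/4) = 18/11; a_3 = (18/11)/(14) = 9/77
  n = 4: D(4) = 4(4 + 5/3) = 68/3; numerator = -2(9/77) - 2(-3/44) = -15/154; a_4 = (-15/154)/(68/3) = -45/10472
  n = 5: D(5) = 5(5 + 5/3) = 100/3; numerator = -2(-45/10472) - 2(9/77) = -1179/5236; a_5 = (-1179/5236)/(100/3) = -3537/523600

r = 2/3; a_0 = 1; a_1 = -3/4; a_2 = -3/44; a_3 = 9/77; a_4 = -45/10472; a_5 = -3537/523600


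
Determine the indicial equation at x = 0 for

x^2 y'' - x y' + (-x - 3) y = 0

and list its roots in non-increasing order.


Divide by x^2 to reach normal form y'' + P_1(x) y' + P_2(x) y = 0 with P_1(x) = -1/x and P_2(x) = -1/x - 3/x^2.
x = 0 is a singular point because the y'-coefficient -1/x has a pole at x = 0 and the y-coefficient -1/x - 3/x^2 has a pole at x = 0.
It is a regular singular point because x P_1(x) = p(x) = -1 and x^2 P_2(x) = q(x) = -x - 3 are polynomials, hence analytic at x = 0.
p(0) = -1,  q(0) = -3.
Indicial equation: r(r-1) + p(0) r + q(0) = 0, i.e. r^2 + (p(0) - 1) r + q(0) = 0, i.e. r^2 - 2 r - 3 = 0.
Discriminant: (-2)^2 - 4(-3) = 16, so r = (2 ± 4)/2.
Solving: r_1 = 3, r_2 = -1.

indicial: r^2 - 2 r - 3 = 0; roots r_1 = 3, r_2 = -1


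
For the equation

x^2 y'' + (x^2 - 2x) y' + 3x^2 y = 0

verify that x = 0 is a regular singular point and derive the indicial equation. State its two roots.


Divide by x^2 to reach normal form y'' + P_1(x) y' + P_2(x) y = 0 with P_1(x) = 1 - 2/x and P_2(x) = 3.
x = 0 is a singular point because the y'-coefficient 1 - 2/x has a pole at x = 0.
It is a regular singular point because x P_1(x) = p(x) = x - 2 and x^2 P_2(x) = q(x) = 3x^2 are polynomials, hence analytic at x = 0.
p(0) = -2,  q(0) = 0.
Indicial equation: r(r-1) + p(0) r + q(0) = 0, i.e. r^2 + (p(0) - 1) r + q(0) = 0, i.e. r^2 - 3 r = 0.
Discriminant: (-3)^2 - 4(0) = 9, so r = (3 ± 3)/2.
Solving: r_1 = 3, r_2 = 0.

indicial: r^2 - 3 r = 0; roots r_1 = 3, r_2 = 0


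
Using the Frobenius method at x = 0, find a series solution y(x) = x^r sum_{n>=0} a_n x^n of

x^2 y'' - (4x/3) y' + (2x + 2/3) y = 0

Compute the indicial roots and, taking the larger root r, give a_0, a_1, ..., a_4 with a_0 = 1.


Write in Frobenius form y'' + (p(x)/x) y' + (q(x)/x^2) y = 0:
  p(x) = -4/3,  q(x) = 2x + 2/3.
Indicial equation: r(r-1) + (-4/3) r + (2/3) = 0 -> roots r_1 = 2, r_2 = 1/3.
Take r = r_1 = 2. Let y(x) = x^r sum_{n>=0} a_n x^n with a_0 = 1.
Substitute y = x^r sum a_n x^n and match x^{r+n}. The recurrence is
  D(n) a_n + 2 a_{n-1} = 0,  where D(n) = (r+n)(r+n-1) + (-4/3)(r+n) + (2/3).
  a_n = -2 / D(n) * a_{n-1}.
Since the indicial polynomial factors as (r - r_1)(r - r_2), D(n) = (r_1 + n - r_1)(r_1 + n - r_2) = n(n + 5/3).
Evaluating step by step (a_0 = 1):
  n = 1: D(1) = 1(1 + 5/3) = 8/3; numerator = -2(1) = -2; a_1 = (-2)/(8/3) = -3/4
  n = 2: D(2) = 2(2 + 5/3) = 22/3; numerator = -2(-3/4) = 3/2; a_2 = (3/2)/(22/3) = 9/44
  n = 3: D(3) = 3(3 + 5/3) = 14; numerator = -2(9/44) = -9/22; a_3 = (-9/22)/(14) = -9/308
  n = 4: D(4) = 4(4 + 5/3) = 68/3; numerator = -2(-9/308) = 9/154; a_4 = (9/154)/(68/3) = 27/10472

r = 2; a_0 = 1; a_1 = -3/4; a_2 = 9/44; a_3 = -9/308; a_4 = 27/10472


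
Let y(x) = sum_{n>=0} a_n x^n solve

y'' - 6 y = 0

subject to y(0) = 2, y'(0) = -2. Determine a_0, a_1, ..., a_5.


Ansatz: y(x) = sum_{n>=0} a_n x^n, so y'(x) = sum_{n>=1} n a_n x^(n-1) and y''(x) = sum_{n>=2} n(n-1) a_n x^(n-2).
Substitute into P(x) y'' + Q(x) y' + R(x) y = 0 with P(x) = 1, Q(x) = 0, R(x) = -6, and match powers of x.
Initial conditions: a_0 = 2, a_1 = -2.
Setting the coefficient of each power of x to zero and solving order by order (substituting the coefficients already found):
  x^0: 2 a_2 - 6 a_0 = 0  ->  2 a_2 = 6 a_0 = 12  ->  a_2 = 6
  x^1: 6 a_3 - 6 a_1 = 0  ->  6 a_3 = 6 a_1 = -12  ->  a_3 = -2
  x^2: 12 a_4 - 6 a_2 = 0  ->  12 a_4 = 6 a_2 = 36  ->  a_4 = 3
  x^3: 20 a_5 - 6 a_3 = 0  ->  20 a_5 = 6 a_3 = -12  ->  a_5 = -3/5
Truncated series: y(x) = 2 - 2 x + 6 x^2 - 2 x^3 + 3 x^4 - (3/5) x^5 + O(x^6).

a_0 = 2; a_1 = -2; a_2 = 6; a_3 = -2; a_4 = 3; a_5 = -3/5


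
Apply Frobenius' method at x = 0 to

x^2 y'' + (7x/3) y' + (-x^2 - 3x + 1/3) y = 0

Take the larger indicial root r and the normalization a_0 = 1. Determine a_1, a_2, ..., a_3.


Write in Frobenius form y'' + (p(x)/x) y' + (q(x)/x^2) y = 0:
  p(x) = 7/3,  q(x) = -x^2 - 3x + 1/3.
Indicial equation: r(r-1) + (7/3) r + (1/3) = 0 -> roots r_1 = -1/3, r_2 = -1.
Take r = r_1 = -1/3. Let y(x) = x^r sum_{n>=0} a_n x^n with a_0 = 1.
Substitute y = x^r sum a_n x^n and match x^{r+n}. The recurrence is
  D(n) a_n - 3 a_{n-1} - 1 a_{n-2} = 0,  where D(n) = (r+n)(r+n-1) + (7/3)(r+n) + (1/3).
  a_n = [3 a_{n-1} + 1 a_{n-2}] / D(n).
Since the indicial polynomial factors as (r - r_1)(r - r_2), D(n) = (r_1 + n - r_1)(r_1 + n - r_2) = n(n + 2/3).
Evaluating step by step (a_0 = 1):
  n = 1: D(1) = 1(1 + 2/3) = 5/3; numerator = 3(1) = 3; a_1 = (3)/(5/3) = 9/5
  n = 2: D(2) = 2(2 + 2/3) = 16/3; numerator = 3(9/5) + 1(1) = 32/5; a_2 = (32/5)/(16/3) = 6/5
  n = 3: D(3) = 3(3 + 2/3) = 11; numerator = 3(6/5) + 1(9/5) = 27/5; a_3 = (27/5)/(11) = 27/55

r = -1/3; a_0 = 1; a_1 = 9/5; a_2 = 6/5; a_3 = 27/55
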